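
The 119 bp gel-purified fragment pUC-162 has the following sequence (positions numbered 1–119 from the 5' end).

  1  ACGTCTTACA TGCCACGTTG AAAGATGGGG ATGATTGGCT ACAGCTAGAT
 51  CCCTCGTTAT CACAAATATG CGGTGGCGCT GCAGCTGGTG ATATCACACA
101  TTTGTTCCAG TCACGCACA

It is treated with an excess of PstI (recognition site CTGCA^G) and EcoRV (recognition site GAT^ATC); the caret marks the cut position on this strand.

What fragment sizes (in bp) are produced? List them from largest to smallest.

The PstI site (CTGCAG) starts at position 79.
PstI cuts after base 5 of each site (before the last base), so after position 83.
The EcoRV site (GATATC) starts at position 90.
EcoRV cuts after base 3 of each site, so after position 92.
Combined cut positions: 83, 92.
Linear molecule, 2 cuts → 3 fragments:
  1–83 → 83 bp
  84–92 → 9 bp
  93–119 → 27 bp
Sorted largest to smallest: 83, 27, 9 bp.

83, 27, 9 bp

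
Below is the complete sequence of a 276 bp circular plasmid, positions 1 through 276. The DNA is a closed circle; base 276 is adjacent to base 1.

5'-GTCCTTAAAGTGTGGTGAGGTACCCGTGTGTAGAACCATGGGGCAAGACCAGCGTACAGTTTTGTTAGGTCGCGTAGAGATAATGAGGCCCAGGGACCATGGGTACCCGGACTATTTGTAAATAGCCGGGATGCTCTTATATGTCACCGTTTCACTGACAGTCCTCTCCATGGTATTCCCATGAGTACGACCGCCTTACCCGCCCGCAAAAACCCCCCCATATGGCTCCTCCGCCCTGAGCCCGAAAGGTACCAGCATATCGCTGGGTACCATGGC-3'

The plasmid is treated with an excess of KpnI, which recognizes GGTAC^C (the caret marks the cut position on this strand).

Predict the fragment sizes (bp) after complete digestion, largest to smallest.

146, 83, 29, 18 bp

KpnI sites (GGTACC) start at positions 19, 102, 248, 266.
KpnI cuts after base 5 of each site (before the last base), so after positions 23, 106, 252, 270.
Circular molecule, 4 cuts → 4 fragments:
  24–106 → 83 bp
  107–252 → 146 bp
  253–270 → 18 bp
  271–276 then 1–23 → 6 + 23 = 29 bp
Sorted largest to smallest: 146, 83, 29, 18 bp.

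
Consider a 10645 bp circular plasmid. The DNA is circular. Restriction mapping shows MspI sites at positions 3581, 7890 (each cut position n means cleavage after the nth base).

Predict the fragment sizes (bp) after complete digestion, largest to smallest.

Circular molecule, 2 cuts → 2 fragments:
  7890 − 3581 = 4309 bp
  wrap: 10645 − 7890 + 3581 = 6336 bp
Sorted largest to smallest: 6336, 4309 bp.

6336, 4309 bp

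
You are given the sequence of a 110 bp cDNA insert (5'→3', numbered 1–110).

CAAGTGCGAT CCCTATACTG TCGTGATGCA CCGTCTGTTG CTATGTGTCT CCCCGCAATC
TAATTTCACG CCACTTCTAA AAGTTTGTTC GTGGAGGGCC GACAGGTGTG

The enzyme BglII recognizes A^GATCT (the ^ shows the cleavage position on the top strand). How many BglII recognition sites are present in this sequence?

0

No occurrence of AGATCT is present in the sequence.
BglII does not cut: 0 sites.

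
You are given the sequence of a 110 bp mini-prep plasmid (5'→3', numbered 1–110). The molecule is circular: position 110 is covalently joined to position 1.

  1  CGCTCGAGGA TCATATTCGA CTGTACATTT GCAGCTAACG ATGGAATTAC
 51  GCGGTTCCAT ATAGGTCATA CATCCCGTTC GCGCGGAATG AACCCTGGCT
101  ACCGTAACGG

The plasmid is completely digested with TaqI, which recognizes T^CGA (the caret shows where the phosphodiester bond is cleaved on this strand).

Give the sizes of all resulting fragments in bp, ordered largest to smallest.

97, 13 bp

TaqI sites (TCGA) start at positions 4, 17.
TaqI cuts after the first base of each site, so after positions 4, 17.
Circular molecule, 2 cuts → 2 fragments:
  5–17 → 13 bp
  18–110 then 1–4 → 93 + 4 = 97 bp
Sorted largest to smallest: 97, 13 bp.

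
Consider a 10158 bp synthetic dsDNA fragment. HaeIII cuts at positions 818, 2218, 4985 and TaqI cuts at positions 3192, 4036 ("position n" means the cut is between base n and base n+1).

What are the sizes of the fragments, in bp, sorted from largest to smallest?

Combined cut positions (sorted): 818, 2218, 3192, 4036, 4985.
Linear molecule, 5 cuts → 6 fragments:
  818 − 0 = 818 bp
  2218 − 818 = 1400 bp
  3192 − 2218 = 974 bp
  4036 − 3192 = 844 bp
  4985 − 4036 = 949 bp
  10158 − 4985 = 5173 bp
Sorted largest to smallest: 5173, 1400, 974, 949, 844, 818 bp.

5173, 1400, 974, 949, 844, 818 bp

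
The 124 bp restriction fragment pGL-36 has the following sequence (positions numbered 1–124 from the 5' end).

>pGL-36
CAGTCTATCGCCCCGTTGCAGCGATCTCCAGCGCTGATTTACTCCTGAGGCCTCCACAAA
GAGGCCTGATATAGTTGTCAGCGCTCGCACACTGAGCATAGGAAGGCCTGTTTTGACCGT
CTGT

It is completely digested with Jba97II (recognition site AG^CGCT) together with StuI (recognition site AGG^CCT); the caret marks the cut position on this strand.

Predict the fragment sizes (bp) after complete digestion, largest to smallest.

31, 25, 19, 18, 17, 14 bp

Jba97II sites (AGCGCT) start at positions 30, 80.
Jba97II cuts after base 2 of each site, so after positions 31, 81.
StuI sites (AGGCCT) start at positions 48, 62, 104.
StuI cuts after base 3 of each site, so after positions 50, 64, 106.
Combined cut positions: 31, 50, 64, 81, 106.
Linear molecule, 5 cuts → 6 fragments:
  1–31 → 31 bp
  32–50 → 19 bp
  51–64 → 14 bp
  65–81 → 17 bp
  82–106 → 25 bp
  107–124 → 18 bp
Sorted largest to smallest: 31, 25, 19, 18, 17, 14 bp.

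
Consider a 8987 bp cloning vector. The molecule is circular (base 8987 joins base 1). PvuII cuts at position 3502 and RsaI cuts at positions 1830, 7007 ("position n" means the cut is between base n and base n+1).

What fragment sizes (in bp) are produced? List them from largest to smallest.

3810, 3505, 1672 bp

Combined cut positions (sorted): 1830, 3502, 7007.
Circular molecule, 3 cuts → 3 fragments:
  3502 − 1830 = 1672 bp
  7007 − 3502 = 3505 bp
  wrap: 8987 − 7007 + 1830 = 3810 bp
Sorted largest to smallest: 3810, 3505, 1672 bp.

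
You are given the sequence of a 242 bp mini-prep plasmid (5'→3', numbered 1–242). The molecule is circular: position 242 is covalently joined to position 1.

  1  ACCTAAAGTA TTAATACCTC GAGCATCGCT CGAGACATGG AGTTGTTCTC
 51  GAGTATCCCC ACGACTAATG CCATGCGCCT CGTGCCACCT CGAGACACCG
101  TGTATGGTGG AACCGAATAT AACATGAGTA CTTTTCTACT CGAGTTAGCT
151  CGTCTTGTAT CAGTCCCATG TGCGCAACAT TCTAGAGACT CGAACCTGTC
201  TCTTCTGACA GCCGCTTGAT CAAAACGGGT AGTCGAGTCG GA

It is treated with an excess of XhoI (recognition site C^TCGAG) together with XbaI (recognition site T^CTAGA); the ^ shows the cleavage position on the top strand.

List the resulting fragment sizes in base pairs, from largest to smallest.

79, 50, 42, 41, 19, 11 bp

XhoI sites (CTCGAG) start at positions 18, 29, 48, 89, 139.
XhoI cuts after the first base of each site, so after positions 18, 29, 48, 89, 139.
The XbaI site (TCTAGA) starts at position 181.
XbaI cuts after the first base of each site, so after position 181.
Combined cut positions: 18, 29, 48, 89, 139, 181.
Circular molecule, 6 cuts → 6 fragments:
  19–29 → 11 bp
  30–48 → 19 bp
  49–89 → 41 bp
  90–139 → 50 bp
  140–181 → 42 bp
  182–242 then 1–18 → 61 + 18 = 79 bp
Sorted largest to smallest: 79, 50, 42, 41, 19, 11 bp.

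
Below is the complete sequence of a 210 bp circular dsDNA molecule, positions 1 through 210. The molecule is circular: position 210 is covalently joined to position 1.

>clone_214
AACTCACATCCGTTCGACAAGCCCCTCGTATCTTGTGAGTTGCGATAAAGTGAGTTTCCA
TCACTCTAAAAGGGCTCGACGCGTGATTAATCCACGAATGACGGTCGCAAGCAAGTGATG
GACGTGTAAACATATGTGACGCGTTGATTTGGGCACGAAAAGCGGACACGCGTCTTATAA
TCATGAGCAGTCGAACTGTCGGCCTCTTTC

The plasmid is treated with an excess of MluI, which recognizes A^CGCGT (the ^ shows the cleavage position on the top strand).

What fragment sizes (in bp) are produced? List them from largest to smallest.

121, 60, 29 bp

MluI sites (ACGCGT) start at positions 79, 139, 168.
MluI cuts after the first base of each site, so after positions 79, 139, 168.
Circular molecule, 3 cuts → 3 fragments:
  80–139 → 60 bp
  140–168 → 29 bp
  169–210 then 1–79 → 42 + 79 = 121 bp
Sorted largest to smallest: 121, 60, 29 bp.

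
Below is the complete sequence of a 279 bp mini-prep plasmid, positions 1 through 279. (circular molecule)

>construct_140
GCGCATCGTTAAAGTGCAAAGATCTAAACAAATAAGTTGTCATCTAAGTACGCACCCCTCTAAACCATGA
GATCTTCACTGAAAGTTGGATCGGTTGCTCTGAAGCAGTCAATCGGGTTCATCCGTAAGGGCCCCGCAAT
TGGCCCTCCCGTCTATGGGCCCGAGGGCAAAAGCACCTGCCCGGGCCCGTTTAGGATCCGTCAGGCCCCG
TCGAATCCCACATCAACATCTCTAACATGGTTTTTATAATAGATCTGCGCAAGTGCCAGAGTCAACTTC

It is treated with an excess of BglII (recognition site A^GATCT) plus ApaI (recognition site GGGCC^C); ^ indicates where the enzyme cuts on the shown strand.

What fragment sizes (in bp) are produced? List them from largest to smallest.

BglII sites (AGATCT) start at positions 20, 70, 251.
BglII cuts after the first base of each site, so after positions 20, 70, 251.
ApaI sites (GGGCCC) start at positions 129, 157, 183.
ApaI cuts after base 5 of each site (before the last base), so after positions 133, 161, 187.
Combined cut positions: 20, 70, 133, 161, 187, 251.
Circular molecule, 6 cuts → 6 fragments:
  21–70 → 50 bp
  71–133 → 63 bp
  134–161 → 28 bp
  162–187 → 26 bp
  188–251 → 64 bp
  252–279 then 1–20 → 28 + 20 = 48 bp
Sorted largest to smallest: 64, 63, 50, 48, 28, 26 bp.

64, 63, 50, 48, 28, 26 bp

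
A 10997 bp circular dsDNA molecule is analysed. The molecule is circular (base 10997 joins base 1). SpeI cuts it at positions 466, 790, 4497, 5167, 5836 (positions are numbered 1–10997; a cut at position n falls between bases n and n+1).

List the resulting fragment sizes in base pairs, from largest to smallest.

Circular molecule, 5 cuts → 5 fragments:
  790 − 466 = 324 bp
  4497 − 790 = 3707 bp
  5167 − 4497 = 670 bp
  5836 − 5167 = 669 bp
  wrap: 10997 − 5836 + 466 = 5627 bp
Sorted largest to smallest: 5627, 3707, 670, 669, 324 bp.

5627, 3707, 670, 669, 324 bp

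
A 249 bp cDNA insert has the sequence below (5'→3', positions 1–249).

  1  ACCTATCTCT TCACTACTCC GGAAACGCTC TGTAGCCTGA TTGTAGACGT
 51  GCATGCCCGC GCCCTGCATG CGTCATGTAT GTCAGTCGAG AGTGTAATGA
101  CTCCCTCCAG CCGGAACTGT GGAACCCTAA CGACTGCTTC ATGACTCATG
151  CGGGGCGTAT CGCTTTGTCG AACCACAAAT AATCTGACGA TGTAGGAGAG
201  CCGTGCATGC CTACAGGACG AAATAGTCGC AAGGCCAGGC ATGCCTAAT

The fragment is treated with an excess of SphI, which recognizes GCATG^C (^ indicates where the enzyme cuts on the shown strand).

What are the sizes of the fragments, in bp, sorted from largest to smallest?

SphI sites (GCATGC) start at positions 51, 66, 205, 239.
SphI cuts after base 5 of each site (before the last base), so after positions 55, 70, 209, 243.
Linear molecule, 4 cuts → 5 fragments:
  1–55 → 55 bp
  56–70 → 15 bp
  71–209 → 139 bp
  210–243 → 34 bp
  244–249 → 6 bp
Sorted largest to smallest: 139, 55, 34, 15, 6 bp.

139, 55, 34, 15, 6 bp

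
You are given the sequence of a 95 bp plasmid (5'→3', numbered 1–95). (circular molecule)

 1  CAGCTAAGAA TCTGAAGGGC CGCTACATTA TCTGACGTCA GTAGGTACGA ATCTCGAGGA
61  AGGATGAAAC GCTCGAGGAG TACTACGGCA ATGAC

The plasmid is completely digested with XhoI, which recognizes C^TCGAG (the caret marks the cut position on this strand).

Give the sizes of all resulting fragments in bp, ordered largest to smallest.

76, 19 bp

XhoI sites (CTCGAG) start at positions 53, 72.
XhoI cuts after the first base of each site, so after positions 53, 72.
Circular molecule, 2 cuts → 2 fragments:
  54–72 → 19 bp
  73–95 then 1–53 → 23 + 53 = 76 bp
Sorted largest to smallest: 76, 19 bp.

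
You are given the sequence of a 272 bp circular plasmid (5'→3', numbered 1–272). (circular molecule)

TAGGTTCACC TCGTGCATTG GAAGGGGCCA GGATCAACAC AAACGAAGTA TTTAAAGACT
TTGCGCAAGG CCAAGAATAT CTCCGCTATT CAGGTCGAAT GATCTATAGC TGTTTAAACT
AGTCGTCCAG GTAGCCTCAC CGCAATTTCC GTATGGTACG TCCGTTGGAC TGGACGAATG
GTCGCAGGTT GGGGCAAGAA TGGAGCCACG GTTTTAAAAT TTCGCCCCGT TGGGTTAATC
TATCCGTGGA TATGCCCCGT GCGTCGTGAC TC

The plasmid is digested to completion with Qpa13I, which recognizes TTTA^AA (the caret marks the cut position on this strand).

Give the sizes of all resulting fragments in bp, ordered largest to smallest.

Qpa13I sites (TTTAAA) start at positions 51, 113, 213.
Qpa13I cuts after base 4 of each site, so after positions 54, 116, 216.
Circular molecule, 3 cuts → 3 fragments:
  55–116 → 62 bp
  117–216 → 100 bp
  217–272 then 1–54 → 56 + 54 = 110 bp
Sorted largest to smallest: 110, 100, 62 bp.

110, 100, 62 bp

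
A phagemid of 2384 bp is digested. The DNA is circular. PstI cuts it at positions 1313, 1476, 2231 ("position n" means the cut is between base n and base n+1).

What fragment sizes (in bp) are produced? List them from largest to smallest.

Circular molecule, 3 cuts → 3 fragments:
  1476 − 1313 = 163 bp
  2231 − 1476 = 755 bp
  wrap: 2384 − 2231 + 1313 = 1466 bp
Sorted largest to smallest: 1466, 755, 163 bp.

1466, 755, 163 bp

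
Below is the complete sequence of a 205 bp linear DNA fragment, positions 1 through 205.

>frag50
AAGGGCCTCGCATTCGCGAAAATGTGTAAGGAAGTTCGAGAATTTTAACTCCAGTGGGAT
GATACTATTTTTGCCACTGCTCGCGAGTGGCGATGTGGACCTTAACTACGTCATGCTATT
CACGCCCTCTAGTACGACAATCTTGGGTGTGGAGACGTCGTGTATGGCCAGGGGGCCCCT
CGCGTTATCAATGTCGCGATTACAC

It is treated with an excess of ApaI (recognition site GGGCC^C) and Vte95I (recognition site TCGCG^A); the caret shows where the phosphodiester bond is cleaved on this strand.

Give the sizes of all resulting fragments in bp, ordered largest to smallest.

The ApaI site (GGGCCC) starts at position 173.
ApaI cuts after base 5 of each site (before the last base), so after position 177.
Vte95I sites (TCGCGA) start at positions 14, 81, 194.
Vte95I cuts after base 5 of each site (before the last base), so after positions 18, 85, 198.
Combined cut positions: 18, 85, 177, 198.
Linear molecule, 4 cuts → 5 fragments:
  1–18 → 18 bp
  19–85 → 67 bp
  86–177 → 92 bp
  178–198 → 21 bp
  199–205 → 7 bp
Sorted largest to smallest: 92, 67, 21, 18, 7 bp.

92, 67, 21, 18, 7 bp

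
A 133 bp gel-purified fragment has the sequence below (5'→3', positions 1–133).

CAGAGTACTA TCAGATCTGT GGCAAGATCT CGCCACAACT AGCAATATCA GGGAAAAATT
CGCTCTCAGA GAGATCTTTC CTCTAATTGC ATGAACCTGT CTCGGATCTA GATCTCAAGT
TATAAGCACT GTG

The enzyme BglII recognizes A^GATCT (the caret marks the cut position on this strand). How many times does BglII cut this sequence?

4

AGATCT occurs starting at positions 13, 25, 72, 110.
BglII cuts at 4 sites.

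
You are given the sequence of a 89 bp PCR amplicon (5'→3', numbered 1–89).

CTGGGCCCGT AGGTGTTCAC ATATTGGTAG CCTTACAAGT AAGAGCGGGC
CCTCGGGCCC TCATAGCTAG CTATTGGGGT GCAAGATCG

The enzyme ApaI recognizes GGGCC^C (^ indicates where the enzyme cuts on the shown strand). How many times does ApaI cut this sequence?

3

GGGCCC occurs starting at positions 3, 47, 55.
ApaI cuts at 3 sites.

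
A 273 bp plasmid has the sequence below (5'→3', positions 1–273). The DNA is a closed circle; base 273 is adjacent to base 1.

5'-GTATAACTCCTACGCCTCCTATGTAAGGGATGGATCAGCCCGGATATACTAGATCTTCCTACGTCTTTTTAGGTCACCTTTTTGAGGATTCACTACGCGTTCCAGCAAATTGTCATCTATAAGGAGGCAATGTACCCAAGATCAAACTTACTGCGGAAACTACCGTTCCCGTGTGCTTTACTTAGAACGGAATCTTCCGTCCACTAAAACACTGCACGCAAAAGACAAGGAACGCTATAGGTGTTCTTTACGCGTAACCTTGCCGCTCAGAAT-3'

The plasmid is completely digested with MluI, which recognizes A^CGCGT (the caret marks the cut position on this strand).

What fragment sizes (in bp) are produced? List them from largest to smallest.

155, 118 bp

MluI sites (ACGCGT) start at positions 95, 250.
MluI cuts after the first base of each site, so after positions 95, 250.
Circular molecule, 2 cuts → 2 fragments:
  96–250 → 155 bp
  251–273 then 1–95 → 23 + 95 = 118 bp
Sorted largest to smallest: 155, 118 bp.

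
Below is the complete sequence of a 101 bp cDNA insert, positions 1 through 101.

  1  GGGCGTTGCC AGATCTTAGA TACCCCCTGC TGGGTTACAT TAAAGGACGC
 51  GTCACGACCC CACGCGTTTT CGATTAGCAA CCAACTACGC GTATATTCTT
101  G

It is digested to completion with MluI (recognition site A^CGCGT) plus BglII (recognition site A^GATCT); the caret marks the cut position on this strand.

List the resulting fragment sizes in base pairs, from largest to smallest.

MluI sites (ACGCGT) start at positions 47, 62, 87.
MluI cuts after the first base of each site, so after positions 47, 62, 87.
The BglII site (AGATCT) starts at position 11.
BglII cuts after the first base of each site, so after position 11.
Combined cut positions: 11, 47, 62, 87.
Linear molecule, 4 cuts → 5 fragments:
  1–11 → 11 bp
  12–47 → 36 bp
  48–62 → 15 bp
  63–87 → 25 bp
  88–101 → 14 bp
Sorted largest to smallest: 36, 25, 15, 14, 11 bp.

36, 25, 15, 14, 11 bp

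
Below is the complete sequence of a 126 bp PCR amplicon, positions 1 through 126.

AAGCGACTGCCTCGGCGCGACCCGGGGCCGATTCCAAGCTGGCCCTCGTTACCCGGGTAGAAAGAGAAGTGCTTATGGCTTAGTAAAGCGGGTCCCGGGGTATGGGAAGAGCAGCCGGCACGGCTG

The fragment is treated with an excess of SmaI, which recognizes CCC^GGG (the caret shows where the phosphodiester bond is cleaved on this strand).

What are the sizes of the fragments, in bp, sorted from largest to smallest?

42, 31, 30, 23 bp

SmaI sites (CCCGGG) start at positions 21, 52, 94.
SmaI cuts after base 3 of each site, so after positions 23, 54, 96.
Linear molecule, 3 cuts → 4 fragments:
  1–23 → 23 bp
  24–54 → 31 bp
  55–96 → 42 bp
  97–126 → 30 bp
Sorted largest to smallest: 42, 31, 30, 23 bp.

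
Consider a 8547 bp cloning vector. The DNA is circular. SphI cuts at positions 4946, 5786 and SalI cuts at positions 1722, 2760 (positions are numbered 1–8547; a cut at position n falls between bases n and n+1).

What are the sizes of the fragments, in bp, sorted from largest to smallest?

4483, 2186, 1038, 840 bp

Combined cut positions (sorted): 1722, 2760, 4946, 5786.
Circular molecule, 4 cuts → 4 fragments:
  2760 − 1722 = 1038 bp
  4946 − 2760 = 2186 bp
  5786 − 4946 = 840 bp
  wrap: 8547 − 5786 + 1722 = 4483 bp
Sorted largest to smallest: 4483, 2186, 1038, 840 bp.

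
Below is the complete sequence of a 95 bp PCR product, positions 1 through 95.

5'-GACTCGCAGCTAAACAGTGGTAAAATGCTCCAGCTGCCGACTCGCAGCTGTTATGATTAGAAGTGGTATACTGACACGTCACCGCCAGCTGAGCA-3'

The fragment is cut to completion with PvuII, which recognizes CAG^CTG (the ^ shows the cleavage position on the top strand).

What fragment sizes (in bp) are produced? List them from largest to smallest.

41, 33, 14, 7 bp

PvuII sites (CAGCTG) start at positions 31, 45, 86.
PvuII cuts after base 3 of each site, so after positions 33, 47, 88.
Linear molecule, 3 cuts → 4 fragments:
  1–33 → 33 bp
  34–47 → 14 bp
  48–88 → 41 bp
  89–95 → 7 bp
Sorted largest to smallest: 41, 33, 14, 7 bp.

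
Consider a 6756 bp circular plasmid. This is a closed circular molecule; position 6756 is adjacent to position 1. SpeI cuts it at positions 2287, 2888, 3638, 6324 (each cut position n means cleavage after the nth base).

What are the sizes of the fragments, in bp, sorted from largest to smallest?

Circular molecule, 4 cuts → 4 fragments:
  2888 − 2287 = 601 bp
  3638 − 2888 = 750 bp
  6324 − 3638 = 2686 bp
  wrap: 6756 − 6324 + 2287 = 2719 bp
Sorted largest to smallest: 2719, 2686, 750, 601 bp.

2719, 2686, 750, 601 bp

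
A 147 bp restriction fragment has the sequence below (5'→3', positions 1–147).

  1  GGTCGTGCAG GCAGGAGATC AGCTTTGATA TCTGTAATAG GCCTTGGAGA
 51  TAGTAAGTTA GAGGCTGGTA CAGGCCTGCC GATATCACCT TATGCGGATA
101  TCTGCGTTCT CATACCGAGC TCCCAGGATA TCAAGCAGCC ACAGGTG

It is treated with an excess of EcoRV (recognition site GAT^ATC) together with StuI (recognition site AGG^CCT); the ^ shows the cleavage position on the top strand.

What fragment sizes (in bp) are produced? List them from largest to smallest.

EcoRV sites (GATATC) start at positions 27, 81, 97, 127.
EcoRV cuts after base 3 of each site, so after positions 29, 83, 99, 129.
StuI sites (AGGCCT) start at positions 39, 72.
StuI cuts after base 3 of each site, so after positions 41, 74.
Combined cut positions: 29, 41, 74, 83, 99, 129.
Linear molecule, 6 cuts → 7 fragments:
  1–29 → 29 bp
  30–41 → 12 bp
  42–74 → 33 bp
  75–83 → 9 bp
  84–99 → 16 bp
  100–129 → 30 bp
  130–147 → 18 bp
Sorted largest to smallest: 33, 30, 29, 18, 16, 12, 9 bp.

33, 30, 29, 18, 16, 12, 9 bp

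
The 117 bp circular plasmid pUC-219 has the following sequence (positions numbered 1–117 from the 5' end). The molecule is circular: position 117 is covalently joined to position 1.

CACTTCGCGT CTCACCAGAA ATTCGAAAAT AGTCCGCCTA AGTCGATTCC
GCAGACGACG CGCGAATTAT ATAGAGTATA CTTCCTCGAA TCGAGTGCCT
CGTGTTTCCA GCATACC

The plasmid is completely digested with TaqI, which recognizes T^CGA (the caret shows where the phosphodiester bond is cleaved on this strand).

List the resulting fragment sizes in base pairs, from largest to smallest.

49, 43, 20, 5 bp

TaqI sites (TCGA) start at positions 23, 43, 86, 91.
TaqI cuts after the first base of each site, so after positions 23, 43, 86, 91.
Circular molecule, 4 cuts → 4 fragments:
  24–43 → 20 bp
  44–86 → 43 bp
  87–91 → 5 bp
  92–117 then 1–23 → 26 + 23 = 49 bp
Sorted largest to smallest: 49, 43, 20, 5 bp.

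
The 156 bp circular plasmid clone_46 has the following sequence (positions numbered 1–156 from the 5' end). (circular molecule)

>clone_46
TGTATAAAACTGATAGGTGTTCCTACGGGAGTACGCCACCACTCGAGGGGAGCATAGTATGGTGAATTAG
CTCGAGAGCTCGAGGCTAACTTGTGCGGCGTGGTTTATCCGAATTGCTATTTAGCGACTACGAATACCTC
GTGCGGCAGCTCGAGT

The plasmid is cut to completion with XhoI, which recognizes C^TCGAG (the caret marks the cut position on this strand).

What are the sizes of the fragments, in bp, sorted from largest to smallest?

XhoI sites (CTCGAG) start at positions 42, 71, 79, 150.
XhoI cuts after the first base of each site, so after positions 42, 71, 79, 150.
Circular molecule, 4 cuts → 4 fragments:
  43–71 → 29 bp
  72–79 → 8 bp
  80–150 → 71 bp
  151–156 then 1–42 → 6 + 42 = 48 bp
Sorted largest to smallest: 71, 48, 29, 8 bp.

71, 48, 29, 8 bp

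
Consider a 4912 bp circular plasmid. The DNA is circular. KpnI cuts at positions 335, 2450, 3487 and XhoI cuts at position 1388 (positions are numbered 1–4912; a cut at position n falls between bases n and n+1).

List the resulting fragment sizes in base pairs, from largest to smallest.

Combined cut positions (sorted): 335, 1388, 2450, 3487.
Circular molecule, 4 cuts → 4 fragments:
  1388 − 335 = 1053 bp
  2450 − 1388 = 1062 bp
  3487 − 2450 = 1037 bp
  wrap: 4912 − 3487 + 335 = 1760 bp
Sorted largest to smallest: 1760, 1062, 1053, 1037 bp.

1760, 1062, 1053, 1037 bp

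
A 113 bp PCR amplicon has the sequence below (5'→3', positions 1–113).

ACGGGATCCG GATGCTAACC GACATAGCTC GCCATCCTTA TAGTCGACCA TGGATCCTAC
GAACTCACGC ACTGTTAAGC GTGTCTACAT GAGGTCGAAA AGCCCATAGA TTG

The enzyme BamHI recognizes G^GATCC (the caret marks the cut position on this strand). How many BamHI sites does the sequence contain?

2

GGATCC occurs starting at positions 4, 52.
BamHI cuts at 2 sites.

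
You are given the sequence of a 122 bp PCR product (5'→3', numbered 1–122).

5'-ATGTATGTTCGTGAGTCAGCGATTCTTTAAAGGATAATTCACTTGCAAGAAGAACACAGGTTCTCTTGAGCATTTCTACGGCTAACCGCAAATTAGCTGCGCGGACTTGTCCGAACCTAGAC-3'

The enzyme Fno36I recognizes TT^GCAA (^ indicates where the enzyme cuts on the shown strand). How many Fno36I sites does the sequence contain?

TTGCAA occurs starting at position 43.
Fno36I cuts at 1 site.

1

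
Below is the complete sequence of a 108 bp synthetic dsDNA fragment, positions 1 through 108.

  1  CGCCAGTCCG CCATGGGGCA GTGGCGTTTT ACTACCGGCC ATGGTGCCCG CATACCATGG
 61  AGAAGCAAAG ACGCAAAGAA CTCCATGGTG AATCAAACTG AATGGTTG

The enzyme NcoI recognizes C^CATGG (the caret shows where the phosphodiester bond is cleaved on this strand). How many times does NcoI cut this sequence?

CCATGG occurs starting at positions 11, 39, 55, 83.
NcoI cuts at 4 sites.

4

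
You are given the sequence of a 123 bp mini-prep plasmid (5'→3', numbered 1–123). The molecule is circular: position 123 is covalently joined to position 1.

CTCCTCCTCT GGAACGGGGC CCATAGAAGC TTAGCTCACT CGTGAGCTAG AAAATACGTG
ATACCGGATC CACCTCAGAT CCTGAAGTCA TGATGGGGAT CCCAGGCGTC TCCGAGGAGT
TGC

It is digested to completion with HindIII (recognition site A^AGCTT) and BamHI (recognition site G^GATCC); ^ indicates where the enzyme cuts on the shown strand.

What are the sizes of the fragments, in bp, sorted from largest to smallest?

The HindIII site (AAGCTT) starts at position 27.
HindIII cuts after the first base of each site, so after position 27.
BamHI sites (GGATCC) start at positions 66, 97.
BamHI cuts after the first base of each site, so after positions 66, 97.
Combined cut positions: 27, 66, 97.
Circular molecule, 3 cuts → 3 fragments:
  28–66 → 39 bp
  67–97 → 31 bp
  98–123 then 1–27 → 26 + 27 = 53 bp
Sorted largest to smallest: 53, 39, 31 bp.

53, 39, 31 bp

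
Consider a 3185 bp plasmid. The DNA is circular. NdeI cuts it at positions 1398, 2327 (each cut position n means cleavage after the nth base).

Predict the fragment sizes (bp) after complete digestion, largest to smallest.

2256, 929 bp

Circular molecule, 2 cuts → 2 fragments:
  2327 − 1398 = 929 bp
  wrap: 3185 − 2327 + 1398 = 2256 bp
Sorted largest to smallest: 2256, 929 bp.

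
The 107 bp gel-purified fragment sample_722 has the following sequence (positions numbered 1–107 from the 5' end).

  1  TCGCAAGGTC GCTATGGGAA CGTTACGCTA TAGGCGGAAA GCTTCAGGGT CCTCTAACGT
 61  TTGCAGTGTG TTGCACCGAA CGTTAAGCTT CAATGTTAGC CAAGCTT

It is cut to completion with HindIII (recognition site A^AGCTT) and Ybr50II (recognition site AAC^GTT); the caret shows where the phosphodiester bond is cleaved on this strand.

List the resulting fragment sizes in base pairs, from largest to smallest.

HindIII sites (AAGCTT) start at positions 39, 85, 102.
HindIII cuts after the first base of each site, so after positions 39, 85, 102.
Ybr50II sites (AACGTT) start at positions 19, 56, 79.
Ybr50II cuts after base 3 of each site, so after positions 21, 58, 81.
Combined cut positions: 21, 39, 58, 81, 85, 102.
Linear molecule, 6 cuts → 7 fragments:
  1–21 → 21 bp
  22–39 → 18 bp
  40–58 → 19 bp
  59–81 → 23 bp
  82–85 → 4 bp
  86–102 → 17 bp
  103–107 → 5 bp
Sorted largest to smallest: 23, 21, 19, 18, 17, 5, 4 bp.

23, 21, 19, 18, 17, 5, 4 bp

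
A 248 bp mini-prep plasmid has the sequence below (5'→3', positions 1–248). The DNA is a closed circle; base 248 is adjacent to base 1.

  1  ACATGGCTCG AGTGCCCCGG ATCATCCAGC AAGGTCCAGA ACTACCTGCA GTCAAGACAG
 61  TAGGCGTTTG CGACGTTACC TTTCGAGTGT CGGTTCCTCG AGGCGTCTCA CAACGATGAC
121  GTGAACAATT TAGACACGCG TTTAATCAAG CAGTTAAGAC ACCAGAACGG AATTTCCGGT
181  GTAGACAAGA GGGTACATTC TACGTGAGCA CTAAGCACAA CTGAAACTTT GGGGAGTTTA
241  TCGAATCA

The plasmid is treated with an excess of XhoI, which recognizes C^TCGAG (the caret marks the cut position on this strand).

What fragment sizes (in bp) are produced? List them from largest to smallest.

158, 90 bp

XhoI sites (CTCGAG) start at positions 7, 97.
XhoI cuts after the first base of each site, so after positions 7, 97.
Circular molecule, 2 cuts → 2 fragments:
  8–97 → 90 bp
  98–248 then 1–7 → 151 + 7 = 158 bp
Sorted largest to smallest: 158, 90 bp.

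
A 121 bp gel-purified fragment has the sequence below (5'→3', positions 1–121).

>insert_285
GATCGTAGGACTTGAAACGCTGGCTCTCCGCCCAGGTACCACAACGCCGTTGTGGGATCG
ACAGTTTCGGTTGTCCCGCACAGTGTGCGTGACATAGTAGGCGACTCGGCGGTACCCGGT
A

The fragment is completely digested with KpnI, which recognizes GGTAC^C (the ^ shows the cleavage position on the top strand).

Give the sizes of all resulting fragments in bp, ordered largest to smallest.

76, 39, 6 bp

KpnI sites (GGTACC) start at positions 35, 111.
KpnI cuts after base 5 of each site (before the last base), so after positions 39, 115.
Linear molecule, 2 cuts → 3 fragments:
  1–39 → 39 bp
  40–115 → 76 bp
  116–121 → 6 bp
Sorted largest to smallest: 76, 39, 6 bp.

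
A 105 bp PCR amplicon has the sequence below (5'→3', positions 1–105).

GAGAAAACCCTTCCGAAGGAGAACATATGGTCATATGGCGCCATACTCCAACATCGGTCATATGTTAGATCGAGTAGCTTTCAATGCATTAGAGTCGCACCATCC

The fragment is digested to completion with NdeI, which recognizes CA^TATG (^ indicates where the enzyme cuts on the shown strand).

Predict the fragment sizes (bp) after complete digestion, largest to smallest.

NdeI sites (CATATG) start at positions 24, 32, 59.
NdeI cuts after base 2 of each site, so after positions 25, 33, 60.
Linear molecule, 3 cuts → 4 fragments:
  1–25 → 25 bp
  26–33 → 8 bp
  34–60 → 27 bp
  61–105 → 45 bp
Sorted largest to smallest: 45, 27, 25, 8 bp.

45, 27, 25, 8 bp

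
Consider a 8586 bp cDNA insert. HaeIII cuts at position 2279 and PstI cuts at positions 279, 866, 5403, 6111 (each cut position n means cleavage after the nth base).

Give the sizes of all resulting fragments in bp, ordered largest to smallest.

Combined cut positions (sorted): 279, 866, 2279, 5403, 6111.
Linear molecule, 5 cuts → 6 fragments:
  279 − 0 = 279 bp
  866 − 279 = 587 bp
  2279 − 866 = 1413 bp
  5403 − 2279 = 3124 bp
  6111 − 5403 = 708 bp
  8586 − 6111 = 2475 bp
Sorted largest to smallest: 3124, 2475, 1413, 708, 587, 279 bp.

3124, 2475, 1413, 708, 587, 279 bp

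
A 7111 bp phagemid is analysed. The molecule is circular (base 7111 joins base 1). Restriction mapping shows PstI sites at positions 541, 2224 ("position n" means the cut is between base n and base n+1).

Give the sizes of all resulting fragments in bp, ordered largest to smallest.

5428, 1683 bp

Circular molecule, 2 cuts → 2 fragments:
  2224 − 541 = 1683 bp
  wrap: 7111 − 2224 + 541 = 5428 bp
Sorted largest to smallest: 5428, 1683 bp.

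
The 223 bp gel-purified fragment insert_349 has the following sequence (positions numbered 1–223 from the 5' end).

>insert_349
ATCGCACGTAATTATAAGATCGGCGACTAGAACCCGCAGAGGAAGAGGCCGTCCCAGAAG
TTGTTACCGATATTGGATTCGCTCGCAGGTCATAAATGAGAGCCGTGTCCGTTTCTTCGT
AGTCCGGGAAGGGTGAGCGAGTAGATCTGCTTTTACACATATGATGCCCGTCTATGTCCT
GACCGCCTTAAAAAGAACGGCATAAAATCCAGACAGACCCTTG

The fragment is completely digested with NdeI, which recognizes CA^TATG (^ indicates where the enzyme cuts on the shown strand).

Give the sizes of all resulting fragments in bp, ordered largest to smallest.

159, 64 bp

The NdeI site (CATATG) starts at position 158.
NdeI cuts after base 2 of each site, so after position 159.
Linear molecule, 1 cut → 2 fragments:
  1–159 → 159 bp
  160–223 → 64 bp
Sorted largest to smallest: 159, 64 bp.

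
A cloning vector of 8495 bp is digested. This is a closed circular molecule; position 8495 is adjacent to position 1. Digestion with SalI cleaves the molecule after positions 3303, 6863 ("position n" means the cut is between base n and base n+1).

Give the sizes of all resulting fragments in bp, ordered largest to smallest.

4935, 3560 bp

Circular molecule, 2 cuts → 2 fragments:
  6863 − 3303 = 3560 bp
  wrap: 8495 − 6863 + 3303 = 4935 bp
Sorted largest to smallest: 4935, 3560 bp.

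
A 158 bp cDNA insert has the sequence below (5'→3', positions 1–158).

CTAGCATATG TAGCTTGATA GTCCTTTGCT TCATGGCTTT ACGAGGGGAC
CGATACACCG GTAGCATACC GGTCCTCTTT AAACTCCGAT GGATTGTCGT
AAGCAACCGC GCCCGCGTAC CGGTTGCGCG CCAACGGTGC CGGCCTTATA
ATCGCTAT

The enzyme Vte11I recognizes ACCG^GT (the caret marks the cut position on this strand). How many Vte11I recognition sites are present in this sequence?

ACCGGT occurs starting at positions 57, 68, 119.
Vte11I cuts at 3 sites.

3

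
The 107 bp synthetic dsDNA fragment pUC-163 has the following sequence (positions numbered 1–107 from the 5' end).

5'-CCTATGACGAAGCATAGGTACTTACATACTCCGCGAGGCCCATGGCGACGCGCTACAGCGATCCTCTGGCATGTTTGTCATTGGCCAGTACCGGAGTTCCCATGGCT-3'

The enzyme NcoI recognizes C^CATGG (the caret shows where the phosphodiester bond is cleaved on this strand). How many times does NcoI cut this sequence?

2

CCATGG occurs starting at positions 40, 100.
NcoI cuts at 2 sites.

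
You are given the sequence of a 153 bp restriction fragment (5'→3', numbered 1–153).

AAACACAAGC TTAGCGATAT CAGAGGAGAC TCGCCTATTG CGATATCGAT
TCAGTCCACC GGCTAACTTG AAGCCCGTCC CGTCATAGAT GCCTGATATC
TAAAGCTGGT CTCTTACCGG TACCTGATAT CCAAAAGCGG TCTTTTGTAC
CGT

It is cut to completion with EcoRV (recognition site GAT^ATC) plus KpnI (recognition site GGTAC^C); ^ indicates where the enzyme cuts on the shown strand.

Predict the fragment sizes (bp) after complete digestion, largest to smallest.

53, 26, 26, 25, 18, 5 bp

EcoRV sites (GATATC) start at positions 16, 42, 95, 126.
EcoRV cuts after base 3 of each site, so after positions 18, 44, 97, 128.
The KpnI site (GGTACC) starts at position 119.
KpnI cuts after base 5 of each site (before the last base), so after position 123.
Combined cut positions: 18, 44, 97, 123, 128.
Linear molecule, 5 cuts → 6 fragments:
  1–18 → 18 bp
  19–44 → 26 bp
  45–97 → 53 bp
  98–123 → 26 bp
  124–128 → 5 bp
  129–153 → 25 bp
Sorted largest to smallest: 53, 26, 26, 25, 18, 5 bp.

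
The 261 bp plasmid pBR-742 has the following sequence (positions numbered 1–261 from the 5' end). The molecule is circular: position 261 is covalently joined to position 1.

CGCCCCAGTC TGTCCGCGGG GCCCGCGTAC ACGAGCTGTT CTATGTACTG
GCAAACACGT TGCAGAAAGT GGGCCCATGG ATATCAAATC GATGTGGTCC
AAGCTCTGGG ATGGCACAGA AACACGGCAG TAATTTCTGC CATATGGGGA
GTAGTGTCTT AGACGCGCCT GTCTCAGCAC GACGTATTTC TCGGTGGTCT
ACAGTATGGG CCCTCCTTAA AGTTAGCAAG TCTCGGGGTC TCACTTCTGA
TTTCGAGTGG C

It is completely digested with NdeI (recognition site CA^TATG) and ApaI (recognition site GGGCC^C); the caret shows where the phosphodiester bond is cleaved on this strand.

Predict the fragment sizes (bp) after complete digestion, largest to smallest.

72, 70, 67, 52 bp

The NdeI site (CATATG) starts at position 141.
NdeI cuts after base 2 of each site, so after position 142.
ApaI sites (GGGCCC) start at positions 19, 71, 208.
ApaI cuts after base 5 of each site (before the last base), so after positions 23, 75, 212.
Combined cut positions: 23, 75, 142, 212.
Circular molecule, 4 cuts → 4 fragments:
  24–75 → 52 bp
  76–142 → 67 bp
  143–212 → 70 bp
  213–261 then 1–23 → 49 + 23 = 72 bp
Sorted largest to smallest: 72, 70, 67, 52 bp.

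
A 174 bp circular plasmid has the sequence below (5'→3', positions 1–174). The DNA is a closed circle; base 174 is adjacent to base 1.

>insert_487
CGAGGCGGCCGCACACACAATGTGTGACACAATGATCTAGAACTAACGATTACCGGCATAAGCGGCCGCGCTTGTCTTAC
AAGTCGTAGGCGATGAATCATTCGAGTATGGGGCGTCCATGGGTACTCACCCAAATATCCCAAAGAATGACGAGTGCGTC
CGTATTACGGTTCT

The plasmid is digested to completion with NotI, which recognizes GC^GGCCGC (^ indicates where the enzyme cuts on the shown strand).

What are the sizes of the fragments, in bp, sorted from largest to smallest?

NotI sites (GCGGCCGC) start at positions 5, 62.
NotI cuts after base 2 of each site, so after positions 6, 63.
Circular molecule, 2 cuts → 2 fragments:
  7–63 → 57 bp
  64–174 then 1–6 → 111 + 6 = 117 bp
Sorted largest to smallest: 117, 57 bp.

117, 57 bp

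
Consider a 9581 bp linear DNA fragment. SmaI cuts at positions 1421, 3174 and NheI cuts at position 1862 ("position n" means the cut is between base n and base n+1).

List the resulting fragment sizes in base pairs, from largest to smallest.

6407, 1421, 1312, 441 bp

Combined cut positions (sorted): 1421, 1862, 3174.
Linear molecule, 3 cuts → 4 fragments:
  1421 − 0 = 1421 bp
  1862 − 1421 = 441 bp
  3174 − 1862 = 1312 bp
  9581 − 3174 = 6407 bp
Sorted largest to smallest: 6407, 1421, 1312, 441 bp.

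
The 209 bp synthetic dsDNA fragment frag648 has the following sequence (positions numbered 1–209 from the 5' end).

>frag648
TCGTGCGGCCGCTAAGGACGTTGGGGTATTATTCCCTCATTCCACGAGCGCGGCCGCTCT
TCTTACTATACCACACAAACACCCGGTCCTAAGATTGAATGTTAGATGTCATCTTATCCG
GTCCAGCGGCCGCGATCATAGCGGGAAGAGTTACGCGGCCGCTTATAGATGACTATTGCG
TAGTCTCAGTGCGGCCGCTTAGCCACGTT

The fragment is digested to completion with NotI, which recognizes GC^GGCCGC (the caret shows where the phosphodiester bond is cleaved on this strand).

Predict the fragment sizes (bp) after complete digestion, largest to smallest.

NotI sites (GCGGCCGC) start at positions 5, 50, 126, 155, 191.
NotI cuts after base 2 of each site, so after positions 6, 51, 127, 156, 192.
Linear molecule, 5 cuts → 6 fragments:
  1–6 → 6 bp
  7–51 → 45 bp
  52–127 → 76 bp
  128–156 → 29 bp
  157–192 → 36 bp
  193–209 → 17 bp
Sorted largest to smallest: 76, 45, 36, 29, 17, 6 bp.

76, 45, 36, 29, 17, 6 bp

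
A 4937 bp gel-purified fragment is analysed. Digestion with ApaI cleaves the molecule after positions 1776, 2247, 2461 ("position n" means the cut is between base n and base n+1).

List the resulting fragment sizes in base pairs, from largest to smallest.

2476, 1776, 471, 214 bp

Linear molecule, 3 cuts → 4 fragments:
  1776 − 0 = 1776 bp
  2247 − 1776 = 471 bp
  2461 − 2247 = 214 bp
  4937 − 2461 = 2476 bp
Sorted largest to smallest: 2476, 1776, 471, 214 bp.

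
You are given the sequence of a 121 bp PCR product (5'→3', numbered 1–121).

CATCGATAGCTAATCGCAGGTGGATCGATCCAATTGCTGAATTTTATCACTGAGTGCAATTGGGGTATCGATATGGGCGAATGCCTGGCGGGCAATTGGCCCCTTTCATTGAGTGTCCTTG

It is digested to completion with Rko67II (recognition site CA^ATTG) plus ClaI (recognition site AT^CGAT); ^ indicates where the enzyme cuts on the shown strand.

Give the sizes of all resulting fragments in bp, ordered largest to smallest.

Rko67II sites (CAATTG) start at positions 31, 57, 93.
Rko67II cuts after base 2 of each site, so after positions 32, 58, 94.
ClaI sites (ATCGAT) start at positions 2, 24, 67.
ClaI cuts after base 2 of each site, so after positions 3, 25, 68.
Combined cut positions: 3, 25, 32, 58, 68, 94.
Linear molecule, 6 cuts → 7 fragments:
  1–3 → 3 bp
  4–25 → 22 bp
  26–32 → 7 bp
  33–58 → 26 bp
  59–68 → 10 bp
  69–94 → 26 bp
  95–121 → 27 bp
Sorted largest to smallest: 27, 26, 26, 22, 10, 7, 3 bp.

27, 26, 26, 22, 10, 7, 3 bp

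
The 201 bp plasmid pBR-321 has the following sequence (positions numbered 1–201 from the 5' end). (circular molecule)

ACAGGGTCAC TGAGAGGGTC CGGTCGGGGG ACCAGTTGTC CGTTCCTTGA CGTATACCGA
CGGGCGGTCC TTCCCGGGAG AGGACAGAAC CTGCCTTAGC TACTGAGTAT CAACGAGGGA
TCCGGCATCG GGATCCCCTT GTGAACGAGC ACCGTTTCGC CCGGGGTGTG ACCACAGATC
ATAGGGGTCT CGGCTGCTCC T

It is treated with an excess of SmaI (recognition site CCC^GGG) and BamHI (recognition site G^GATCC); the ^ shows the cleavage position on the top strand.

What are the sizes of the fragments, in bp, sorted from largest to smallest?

114, 43, 31, 13 bp

SmaI sites (CCCGGG) start at positions 73, 160.
SmaI cuts after base 3 of each site, so after positions 75, 162.
BamHI sites (GGATCC) start at positions 118, 131.
BamHI cuts after the first base of each site, so after positions 118, 131.
Combined cut positions: 75, 118, 131, 162.
Circular molecule, 4 cuts → 4 fragments:
  76–118 → 43 bp
  119–131 → 13 bp
  132–162 → 31 bp
  163–201 then 1–75 → 39 + 75 = 114 bp
Sorted largest to smallest: 114, 43, 31, 13 bp.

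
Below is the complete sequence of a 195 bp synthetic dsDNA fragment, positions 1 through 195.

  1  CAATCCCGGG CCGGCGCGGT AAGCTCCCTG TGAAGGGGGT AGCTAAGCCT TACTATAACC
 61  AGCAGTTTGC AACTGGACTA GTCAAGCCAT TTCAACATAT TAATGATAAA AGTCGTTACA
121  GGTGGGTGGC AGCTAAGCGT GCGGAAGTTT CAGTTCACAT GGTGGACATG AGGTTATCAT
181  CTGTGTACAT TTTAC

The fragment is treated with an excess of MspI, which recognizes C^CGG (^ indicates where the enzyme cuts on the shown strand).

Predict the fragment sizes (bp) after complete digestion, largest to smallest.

MspI sites (CCGG) start at positions 6, 11.
MspI cuts after the first base of each site, so after positions 6, 11.
Linear molecule, 2 cuts → 3 fragments:
  1–6 → 6 bp
  7–11 → 5 bp
  12–195 → 184 bp
Sorted largest to smallest: 184, 6, 5 bp.

184, 6, 5 bp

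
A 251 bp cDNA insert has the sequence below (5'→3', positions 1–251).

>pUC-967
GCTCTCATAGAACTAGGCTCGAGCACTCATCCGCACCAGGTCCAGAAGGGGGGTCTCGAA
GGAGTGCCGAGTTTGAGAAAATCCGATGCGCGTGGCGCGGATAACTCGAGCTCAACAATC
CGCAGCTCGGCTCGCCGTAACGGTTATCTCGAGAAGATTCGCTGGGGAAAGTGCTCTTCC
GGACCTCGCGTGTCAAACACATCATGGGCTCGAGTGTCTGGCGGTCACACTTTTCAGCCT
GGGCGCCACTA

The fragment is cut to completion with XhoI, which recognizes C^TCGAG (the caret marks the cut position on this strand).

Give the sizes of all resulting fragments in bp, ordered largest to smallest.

XhoI sites (CTCGAG) start at positions 18, 105, 148, 209.
XhoI cuts after the first base of each site, so after positions 18, 105, 148, 209.
Linear molecule, 4 cuts → 5 fragments:
  1–18 → 18 bp
  19–105 → 87 bp
  106–148 → 43 bp
  149–209 → 61 bp
  210–251 → 42 bp
Sorted largest to smallest: 87, 61, 43, 42, 18 bp.

87, 61, 43, 42, 18 bp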